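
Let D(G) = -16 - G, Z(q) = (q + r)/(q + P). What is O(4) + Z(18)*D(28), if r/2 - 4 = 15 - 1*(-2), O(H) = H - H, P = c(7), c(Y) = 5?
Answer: -2640/23 ≈ -114.78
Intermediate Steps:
P = 5
O(H) = 0
r = 42 (r = 8 + 2*(15 - 1*(-2)) = 8 + 2*(15 + 2) = 8 + 2*17 = 8 + 34 = 42)
Z(q) = (42 + q)/(5 + q) (Z(q) = (q + 42)/(q + 5) = (42 + q)/(5 + q))
O(4) + Z(18)*D(28) = 0 + ((42 + 18)/(5 + 18))*(-16 - 1*28) = 0 + (60/23)*(-16 - 28) = 0 + ((1/23)*60)*(-44) = 0 + (60/23)*(-44) = 0 - 2640/23 = -2640/23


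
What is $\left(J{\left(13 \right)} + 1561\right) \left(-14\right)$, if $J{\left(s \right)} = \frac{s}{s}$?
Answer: $-21868$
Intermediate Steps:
$J{\left(s \right)} = 1$
$\left(J{\left(13 \right)} + 1561\right) \left(-14\right) = \left(1 + 1561\right) \left(-14\right) = 1562 \left(-14\right) = -21868$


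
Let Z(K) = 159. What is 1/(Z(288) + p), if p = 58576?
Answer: 1/58735 ≈ 1.7026e-5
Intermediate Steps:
1/(Z(288) + p) = 1/(159 + 58576) = 1/58735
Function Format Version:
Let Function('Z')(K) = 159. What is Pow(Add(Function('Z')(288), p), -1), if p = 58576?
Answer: Rational(1, 58735) ≈ 1.7026e-5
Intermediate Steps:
Pow(Add(Function('Z')(288), p), -1) = Pow(Add(159, 58576), -1) = Pow(58735, -1) = Rational(1, 58735)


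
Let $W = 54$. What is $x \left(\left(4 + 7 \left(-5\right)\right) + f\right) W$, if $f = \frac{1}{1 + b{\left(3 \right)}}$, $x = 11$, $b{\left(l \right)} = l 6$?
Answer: $- \frac{349272}{19} \approx -18383.0$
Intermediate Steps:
$b{\left(l \right)} = 6 l$
$f = \frac{1}{19}$ ($f = \frac{1}{1 + 6 \cdot 3} = \frac{1}{1 + 18} = \frac{1}{19} \approx 0.052632$)
$x \left(\left(4 + 7 \left(-5\right)\right) + f\right) W = 11 \left(\left(4 + 7 \left(-5\right)\right) + \frac{1}{19}\right) 54 = 11 \left(\left(4 - 35\right) + \frac{1}{19}\right) 54 = 11 \left(-31 + \frac{1}{19}\right) 54 = 11 \left(- \frac{588}{19}\right) 54 = \left(- \frac{6468}{19}\right) 54 = - \frac{349272}{19}$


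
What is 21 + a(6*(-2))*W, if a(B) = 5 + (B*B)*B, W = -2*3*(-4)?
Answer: -41331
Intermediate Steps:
W = 24 (W = -6*(-4) = 24)
a(B) = 5 + B³ (a(B) = 5 + B²*B = 5 + B³)
21 + a(6*(-2))*W = 21 + (5 + (6*(-2))³)*24 = 21 + (5 + (-12)³)*24 = 21 + (5 - 1728)*24 = 21 - 1723*24 = 21 - 41352 = -41331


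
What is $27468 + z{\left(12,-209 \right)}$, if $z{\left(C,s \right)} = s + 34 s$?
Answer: $20153$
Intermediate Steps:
$z{\left(C,s \right)} = 35 s$
$27468 + z{\left(12,-209 \right)} = 27468 + 35 \left(-209\right) = 27468 - 7315 = 20153$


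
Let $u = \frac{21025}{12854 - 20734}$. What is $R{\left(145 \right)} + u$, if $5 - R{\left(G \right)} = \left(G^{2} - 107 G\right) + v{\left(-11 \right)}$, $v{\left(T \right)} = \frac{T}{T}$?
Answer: $- \frac{8681661}{1576} \approx -5508.7$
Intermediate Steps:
$v{\left(T \right)} = 1$
$R{\left(G \right)} = 4 - G^{2} + 107 G$ ($R{\left(G \right)} = 5 - \left(\left(G^{2} - 107 G\right) + 1\right) = 5 - \left(1 + G^{2} - 107 G\right) = 4 - G^{2} + 107 G$)
$u = - \frac{4205}{1576}$ ($u = \frac{21025}{-7880} = 21025 \left(- \frac{1}{7880}\right) = - \frac{4205}{1576} \approx -2.6681$)
$R{\left(145 \right)} + u = \left(4 - 145^{2} + 107 \cdot 145\right) - \frac{4205}{1576} = \left(4 - 21025 + 15515\right) - \frac{4205}{1576} = -5506 - \frac{4205}{1576} = - \frac{8681661}{1576}$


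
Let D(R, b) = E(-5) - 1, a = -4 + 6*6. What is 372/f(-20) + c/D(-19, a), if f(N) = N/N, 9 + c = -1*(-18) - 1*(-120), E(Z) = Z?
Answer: 701/2 ≈ 350.50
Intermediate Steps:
a = 32 (a = -4 + 36 = 32)
D(R, b) = -6 (D(R, b) = -5 - 1 = -6)
c = 129 (c = -9 + (-1*(-18) - 1*(-120)) = -9 + (18 + 120) = -9 + 138 = 129)
f(N) = 1
372/f(-20) + c/D(-19, a) = 372/1 + 129/(-6) = 372*1 + 129*(-⅙) = 372 - 43/2 = 701/2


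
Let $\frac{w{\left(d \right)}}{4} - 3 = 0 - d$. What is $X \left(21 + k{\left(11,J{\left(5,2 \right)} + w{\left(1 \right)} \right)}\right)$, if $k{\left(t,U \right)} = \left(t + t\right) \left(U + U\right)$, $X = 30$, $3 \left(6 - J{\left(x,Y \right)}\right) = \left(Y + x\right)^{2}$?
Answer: $-2450$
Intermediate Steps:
$J{\left(x,Y \right)} = 6 - \frac{\left(Y + x\right)^{2}}{3}$
$w{\left(d \right)} = 12 - 4 d$ ($w{\left(d \right)} = 12 + 4 \left(0 - d\right) = 12 + 4 \left(- d\right) = 12 - 4 d$)
$k{\left(t,U \right)} = 4 U t$ ($k{\left(t,U \right)} = 2 t 2 U = 4 U t$)
$X \left(21 + k{\left(11,J{\left(5,2 \right)} + w{\left(1 \right)} \right)}\right) = 30 \left(21 + 4 \left(\left(6 - \frac{\left(2 + 5\right)^{2}}{3}\right) + \left(12 - 4\right)\right) 11\right) = 30 \left(21 + 4 \left(\left(6 - \frac{7^{2}}{3}\right) + \left(12 - 4\right)\right) 11\right) = 30 \left(21 + 4 \left(\left(6 - \frac{49}{3}\right) + 8\right) 11\right) = 30 \left(21 + 4 \left(- \frac{31}{3} + 8\right) 11\right) = 30 \left(21 + 4 \left(- \frac{7}{3}\right) 11\right) = 30 \left(21 - \frac{308}{3}\right) = 30 \left(- \frac{245}{3}\right) = -2450$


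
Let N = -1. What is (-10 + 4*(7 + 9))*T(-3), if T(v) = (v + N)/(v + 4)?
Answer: -216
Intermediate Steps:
T(v) = (-1 + v)/(4 + v) (T(v) = (v - 1)/(v + 4) = (-1 + v)/(4 + v))
(-10 + 4*(7 + 9))*T(-3) = (-10 + 4*(7 + 9))*((-1 - 3)/(4 - 3)) = (-10 + 4*16)*(-4/1) = (-10 + 64)*(1*(-4)) = 54*(-4) = -216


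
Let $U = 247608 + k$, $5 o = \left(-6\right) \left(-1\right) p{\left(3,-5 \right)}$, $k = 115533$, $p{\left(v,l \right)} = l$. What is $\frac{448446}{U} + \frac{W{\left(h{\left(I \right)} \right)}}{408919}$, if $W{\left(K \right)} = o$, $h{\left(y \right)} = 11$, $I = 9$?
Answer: $\frac{61125303676}{49498418193} \approx 1.2349$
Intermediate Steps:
$o = -6$ ($o = \frac{\left(-6\right) \left(-1\right) \left(-5\right)}{5} = \frac{6 \left(-5\right)}{5} = \frac{1}{5} \left(-30\right) = -6$)
$W{\left(K \right)} = -6$
$U = 363141$ ($U = 247608 + 115533 = 363141$)
$\frac{448446}{U} + \frac{W{\left(h{\left(I \right)} \right)}}{408919} = \frac{448446}{363141} - \frac{6}{408919} = 448446 \cdot \frac{1}{363141} - \frac{6}{408919} = \frac{149482}{121047} - \frac{6}{408919} = \frac{61125303676}{49498418193}$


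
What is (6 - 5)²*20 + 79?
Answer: 99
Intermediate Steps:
(6 - 5)²*20 + 79 = 1²*20 + 79 = 1*20 + 79 = 20 + 79 = 99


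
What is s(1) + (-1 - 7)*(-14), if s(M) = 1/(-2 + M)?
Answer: 111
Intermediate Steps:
s(1) + (-1 - 7)*(-14) = 1/(-2 + 1) + (-1 - 7)*(-14) = 1/(-1) - 8*(-14) = -1 + 112 = 111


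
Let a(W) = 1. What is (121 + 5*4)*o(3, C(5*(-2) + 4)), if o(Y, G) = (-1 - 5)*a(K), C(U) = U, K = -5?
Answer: -846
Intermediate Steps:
o(Y, G) = -6 (o(Y, G) = (-1 - 5)*1 = -6*1 = -6)
(121 + 5*4)*o(3, C(5*(-2) + 4)) = (121 + 5*4)*(-6) = (121 + 20)*(-6) = 141*(-6) = -846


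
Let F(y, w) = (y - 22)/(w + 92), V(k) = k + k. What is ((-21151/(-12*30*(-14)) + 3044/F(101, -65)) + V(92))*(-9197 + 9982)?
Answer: 76273430867/79632 ≈ 9.5782e+5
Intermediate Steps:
V(k) = 2*k
F(y, w) = (-22 + y)/(92 + w)
((-21151/(-12*30*(-14)) + 3044/F(101, -65)) + V(92))*(-9197 + 9982) = ((-21151/(-12*30*(-14)) + 3044/(((-22 + 101)/(92 - 65)))) + 2*92)*(-9197 + 9982) = ((-21151/((-360*(-14))) + 3044/((79/27))) + 184)*785 = ((-21151/5040 + 3044/(((1/27)*79))) + 184)*785 = ((-21151*1/5040 + 3044/(79/27)) + 184)*785 = ((-21151/5040 + 3044*(27/79)) + 184)*785 = ((-21151/5040 + 82188/79) + 184)*785 = (412556591/398160 + 184)*785 = (485818031/398160)*785 = 76273430867/79632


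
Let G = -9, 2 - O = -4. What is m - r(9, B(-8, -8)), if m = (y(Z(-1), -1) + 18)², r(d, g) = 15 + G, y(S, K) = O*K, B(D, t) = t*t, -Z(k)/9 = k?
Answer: 138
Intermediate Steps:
O = 6 (O = 2 - 1*(-4) = 2 + 4 = 6)
Z(k) = -9*k
B(D, t) = t²
y(S, K) = 6*K
r(d, g) = 6 (r(d, g) = 15 - 9 = 6)
m = 144 (m = (6*(-1) + 18)² = (-6 + 18)² = 12² = 144)
m - r(9, B(-8, -8)) = 144 - 1*6 = 144 - 6 = 138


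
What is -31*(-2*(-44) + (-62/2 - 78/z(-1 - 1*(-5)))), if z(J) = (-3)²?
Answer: -4495/3 ≈ -1498.3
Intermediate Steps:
z(J) = 9
-31*(-2*(-44) + (-62/2 - 78/z(-1 - 1*(-5)))) = -31*(-2*(-44) + (-62/2 - 78/9)) = -31*(88 + (-62*½ - 78*⅑)) = -31*(88 + (-31 - 26/3)) = -31*(88 - 119/3) = -31*145/3 = -4495/3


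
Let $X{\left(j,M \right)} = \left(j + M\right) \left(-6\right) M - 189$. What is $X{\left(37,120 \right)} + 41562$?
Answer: $-71667$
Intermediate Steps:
$X{\left(j,M \right)} = -189 + M \left(- 6 M - 6 j\right)$ ($X{\left(j,M \right)} = \left(M + j\right) \left(-6\right) M - 189 = \left(- 6 M - 6 j\right) M - 189 = M \left(- 6 M - 6 j\right) - 189 = -189 + M \left(- 6 M - 6 j\right)$)
$X{\left(37,120 \right)} + 41562 = \left(-189 - 6 \cdot 120^{2} - 720 \cdot 37\right) + 41562 = \left(-189 - 86400 - 26640\right) + 41562 = -113229 + 41562 = -71667$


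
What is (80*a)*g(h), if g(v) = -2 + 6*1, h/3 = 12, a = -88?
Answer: -28160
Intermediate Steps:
h = 36 (h = 3*12 = 36)
g(v) = 4 (g(v) = -2 + 6 = 4)
(80*a)*g(h) = (80*(-88))*4 = -7040*4 = -28160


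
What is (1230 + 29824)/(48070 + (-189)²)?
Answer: 31054/83791 ≈ 0.37061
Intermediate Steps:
(1230 + 29824)/(48070 + (-189)²) = 31054/(48070 + 35721) = 31054/83791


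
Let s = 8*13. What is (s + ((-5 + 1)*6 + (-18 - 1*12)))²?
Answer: 2500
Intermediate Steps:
s = 104
(s + ((-5 + 1)*6 + (-18 - 1*12)))² = (104 + ((-5 + 1)*6 + (-18 - 1*12)))² = (104 + (-4*6 + (-18 - 12)))² = (104 + (-24 - 30))² = (104 - 54)² = 50² = 2500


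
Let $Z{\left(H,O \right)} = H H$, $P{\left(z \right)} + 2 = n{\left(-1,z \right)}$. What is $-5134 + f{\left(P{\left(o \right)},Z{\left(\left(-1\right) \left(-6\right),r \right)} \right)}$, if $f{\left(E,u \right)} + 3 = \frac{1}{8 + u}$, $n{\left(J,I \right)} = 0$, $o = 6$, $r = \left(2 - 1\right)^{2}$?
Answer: $- \frac{226027}{44} \approx -5137.0$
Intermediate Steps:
$r = 1$ ($r = 1^{2} = 1$)
$P{\left(z \right)} = -2$ ($P{\left(z \right)} = -2 + 0 = -2$)
$Z{\left(H,O \right)} = H^{2}$
$f{\left(E,u \right)} = -3 + \frac{1}{8 + u}$
$-5134 + f{\left(P{\left(o \right)},Z{\left(\left(-1\right) \left(-6\right),r \right)} \right)} = -5134 + \frac{-23 - 3 \left(\left(-1\right) \left(-6\right)\right)^{2}}{8 + \left(\left(-1\right) \left(-6\right)\right)^{2}} = -5134 + \frac{-23 - 3 \cdot 6^{2}}{8 + 6^{2}} = -5134 + \frac{-23 - 108}{8 + 36} = -5134 + \frac{-23 - 108}{44} = -5134 + \frac{1}{44} \left(-131\right) = -5134 - \frac{131}{44} = - \frac{226027}{44}$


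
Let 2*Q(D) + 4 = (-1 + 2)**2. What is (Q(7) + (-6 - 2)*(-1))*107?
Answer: 1391/2 ≈ 695.50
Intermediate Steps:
Q(D) = -3/2 (Q(D) = -2 + (-1 + 2)**2/2 = -2 + (1/2)*1**2 = -2 + (1/2)*1 = -2 + 1/2 = -3/2)
(Q(7) + (-6 - 2)*(-1))*107 = (-3/2 + (-6 - 2)*(-1))*107 = (-3/2 - 8*(-1))*107 = (-3/2 + 8)*107 = (13/2)*107 = 1391/2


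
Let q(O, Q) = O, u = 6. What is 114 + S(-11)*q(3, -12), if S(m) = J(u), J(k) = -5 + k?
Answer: 117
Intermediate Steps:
S(m) = 1 (S(m) = -5 + 6 = 1)
114 + S(-11)*q(3, -12) = 114 + 1*3 = 114 + 3 = 117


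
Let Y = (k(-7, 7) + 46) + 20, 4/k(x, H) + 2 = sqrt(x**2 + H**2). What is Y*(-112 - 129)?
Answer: -748546/47 - 3374*sqrt(2)/47 ≈ -16028.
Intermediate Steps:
k(x, H) = 4/(-2 + sqrt(H**2 + x**2)) (k(x, H) = 4/(-2 + sqrt(x**2 + H**2)) = 4/(-2 + sqrt(H**2 + x**2)))
Y = 66 + 4/(-2 + 7*sqrt(2)) (Y = (4/(-2 + sqrt(7**2 + (-7)**2)) + 46) + 20 = (4/(-2 + sqrt(49 + 49)) + 46) + 20 = (4/(-2 + sqrt(98)) + 46) + 20 = (4/(-2 + 7*sqrt(2)) + 46) + 20 = (46 + 4/(-2 + 7*sqrt(2))) + 20 = 66 + 4/(-2 + 7*sqrt(2)) ≈ 66.506)
Y*(-112 - 129) = (3106/47 + 14*sqrt(2)/47)*(-112 - 129) = (3106/47 + 14*sqrt(2)/47)*(-241) = -748546/47 - 3374*sqrt(2)/47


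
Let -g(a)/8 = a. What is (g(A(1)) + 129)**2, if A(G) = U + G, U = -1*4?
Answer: 23409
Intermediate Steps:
U = -4
A(G) = -4 + G
g(a) = -8*a
(g(A(1)) + 129)**2 = (-8*(-4 + 1) + 129)**2 = (-8*(-3) + 129)**2 = (24 + 129)**2 = 153**2 = 23409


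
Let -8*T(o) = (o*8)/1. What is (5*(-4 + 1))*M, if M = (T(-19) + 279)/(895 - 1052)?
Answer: 4470/157 ≈ 28.471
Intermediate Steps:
T(o) = -o (T(o) = -o*8/(8*1) = -8*o/8 = -o)
M = -298/157 (M = (-1*(-19) + 279)/(895 - 1052) = (19 + 279)/(-157) = 298*(-1/157) = -298/157 ≈ -1.8981)
(5*(-4 + 1))*M = (5*(-4 + 1))*(-298/157) = (5*(-3))*(-298/157) = -15*(-298/157) = 4470/157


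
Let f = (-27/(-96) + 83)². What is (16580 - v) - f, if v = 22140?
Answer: -12795665/1024 ≈ -12496.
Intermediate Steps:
f = 7102225/1024 (f = (-27*(-1/96) + 83)² = (9/32 + 83)² = (2665/32)² = 7102225/1024 ≈ 6935.8)
(16580 - v) - f = (16580 - 1*22140) - 1*7102225/1024 = (16580 - 22140) - 7102225/1024 = -5560 - 7102225/1024 = -12795665/1024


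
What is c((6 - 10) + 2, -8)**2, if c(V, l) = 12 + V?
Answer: 100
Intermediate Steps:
c((6 - 10) + 2, -8)**2 = (12 + ((6 - 10) + 2))**2 = (12 + (-4 + 2))**2 = (12 - 2)**2 = 10**2 = 100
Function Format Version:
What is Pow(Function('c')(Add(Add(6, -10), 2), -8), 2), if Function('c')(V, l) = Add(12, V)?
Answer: 100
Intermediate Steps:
Pow(Function('c')(Add(Add(6, -10), 2), -8), 2) = Pow(Add(12, Add(Add(6, -10), 2)), 2) = Pow(Add(12, Add(-4, 2)), 2) = Pow(Add(12, -2), 2) = Pow(10, 2) = 100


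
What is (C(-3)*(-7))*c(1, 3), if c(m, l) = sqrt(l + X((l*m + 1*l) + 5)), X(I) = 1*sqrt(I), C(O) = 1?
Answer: -7*sqrt(3 + sqrt(11)) ≈ -17.593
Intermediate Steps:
X(I) = sqrt(I)
c(m, l) = sqrt(l + sqrt(5 + l + l*m)) (c(m, l) = sqrt(l + sqrt((l*m + 1*l) + 5)) = sqrt(l + sqrt((l*m + l) + 5)) = sqrt(l + sqrt((l + l*m) + 5)) = sqrt(l + sqrt(5 + l + l*m)))
(C(-3)*(-7))*c(1, 3) = (1*(-7))*sqrt(3 + sqrt(5 + 3 + 3*1)) = -7*sqrt(3 + sqrt(5 + 3 + 3)) = -7*sqrt(3 + sqrt(11))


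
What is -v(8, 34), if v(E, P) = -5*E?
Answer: 40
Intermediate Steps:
-v(8, 34) = -(-5)*8 = -1*(-40) = 40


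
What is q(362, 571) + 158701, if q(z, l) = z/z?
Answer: 158702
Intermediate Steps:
q(z, l) = 1
q(362, 571) + 158701 = 1 + 158701 = 158702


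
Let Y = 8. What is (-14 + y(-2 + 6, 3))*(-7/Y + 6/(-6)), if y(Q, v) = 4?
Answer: 75/4 ≈ 18.750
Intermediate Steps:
(-14 + y(-2 + 6, 3))*(-7/Y + 6/(-6)) = (-14 + 4)*(-7/8 + 6/(-6)) = -10*(-7*⅛ + 6*(-⅙)) = -10*(-7/8 - 1) = -10*(-15/8) = 75/4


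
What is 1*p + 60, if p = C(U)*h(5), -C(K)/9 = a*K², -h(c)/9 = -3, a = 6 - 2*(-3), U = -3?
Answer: -26184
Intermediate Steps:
a = 12 (a = 6 + 6 = 12)
h(c) = 27 (h(c) = -9*(-3) = 27)
C(K) = -108*K²
p = -26244 (p = -108*(-3)²*27 = -108*9*27 = -972*27 = -26244)
1*p + 60 = 1*(-26244) + 60 = -26244 + 60 = -26184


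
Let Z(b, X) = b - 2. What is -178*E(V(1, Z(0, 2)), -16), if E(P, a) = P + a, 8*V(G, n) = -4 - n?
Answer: 5785/2 ≈ 2892.5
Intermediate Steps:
Z(b, X) = -2 + b
V(G, n) = -½ - n/8 (V(G, n) = (-4 - n)/8 = -½ - n/8)
-178*E(V(1, Z(0, 2)), -16) = -178*((-½ - (-2 + 0)/8) - 16) = -178*((-½ - ⅛*(-2)) - 16) = -178*((-½ + ¼) - 16) = -178*(-¼ - 16) = -178*(-65/4) = 5785/2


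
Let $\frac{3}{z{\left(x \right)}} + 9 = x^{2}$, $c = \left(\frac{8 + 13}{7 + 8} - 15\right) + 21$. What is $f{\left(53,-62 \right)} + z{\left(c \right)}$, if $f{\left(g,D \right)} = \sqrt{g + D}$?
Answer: $\frac{75}{1144} + 3 i \approx 0.065559 + 3.0 i$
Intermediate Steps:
$f{\left(g,D \right)} = \sqrt{D + g}$
$c = \frac{37}{5}$ ($c = \left(\frac{21}{15} - 15\right) + 21 = \left(21 \cdot \frac{1}{15} - 15\right) + 21 = \left(\frac{7}{5} - 15\right) + 21 = - \frac{68}{5} + 21 = \frac{37}{5} \approx 7.4$)
$z{\left(x \right)} = \frac{3}{-9 + x^{2}}$
$f{\left(53,-62 \right)} + z{\left(c \right)} = \sqrt{-62 + 53} + \frac{3}{-9 + \left(\frac{37}{5}\right)^{2}} = \sqrt{-9} + \frac{3}{-9 + \frac{1369}{25}} = 3 i + \frac{3}{\frac{1144}{25}} = 3 i + 3 \cdot \frac{25}{1144} = 3 i + \frac{75}{1144} = \frac{75}{1144} + 3 i$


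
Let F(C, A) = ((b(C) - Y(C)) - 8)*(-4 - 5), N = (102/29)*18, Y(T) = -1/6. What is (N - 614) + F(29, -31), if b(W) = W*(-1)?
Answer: -12713/58 ≈ -219.19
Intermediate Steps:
Y(T) = -1/6 (Y(T) = -1*1/6 = -1/6)
N = 1836/29 (N = (102*(1/29))*18 = (102/29)*18 = 1836/29 ≈ 63.310)
b(W) = -W
F(C, A) = 141/2 + 9*C (F(C, A) = ((-C - 1*(-1/6)) - 8)*(-4 - 5) = ((-C + 1/6) - 8)*(-9) = ((1/6 - C) - 8)*(-9) = (-47/6 - C)*(-9) = 141/2 + 9*C)
(N - 614) + F(29, -31) = (1836/29 - 614) + (141/2 + 9*29) = -15970/29 + (141/2 + 261) = -15970/29 + 663/2 = -12713/58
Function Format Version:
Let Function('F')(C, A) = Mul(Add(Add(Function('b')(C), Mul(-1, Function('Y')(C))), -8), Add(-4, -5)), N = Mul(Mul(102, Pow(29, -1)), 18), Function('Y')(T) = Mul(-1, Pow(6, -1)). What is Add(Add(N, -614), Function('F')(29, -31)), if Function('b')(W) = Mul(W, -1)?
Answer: Rational(-12713, 58) ≈ -219.19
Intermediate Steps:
Function('Y')(T) = Rational(-1, 6) (Function('Y')(T) = Mul(-1, Rational(1, 6)) = Rational(-1, 6))
N = Rational(1836, 29) (N = Mul(Mul(102, Rational(1, 29)), 18) = Mul(Rational(102, 29), 18) = Rational(1836, 29) ≈ 63.310)
Function('b')(W) = Mul(-1, W)
Function('F')(C, A) = Add(Rational(141, 2), Mul(9, C)) (Function('F')(C, A) = Mul(Add(Add(Mul(-1, C), Mul(-1, Rational(-1, 6))), -8), Add(-4, -5)) = Mul(Add(Add(Mul(-1, C), Rational(1, 6)), -8), -9) = Mul(Add(Add(Rational(1, 6), Mul(-1, C)), -8), -9) = Mul(Add(Rational(-47, 6), Mul(-1, C)), -9) = Add(Rational(141, 2), Mul(9, C)))
Add(Add(N, -614), Function('F')(29, -31)) = Add(Add(Rational(1836, 29), -614), Add(Rational(141, 2), Mul(9, 29))) = Add(Rational(-15970, 29), Add(Rational(141, 2), 261)) = Add(Rational(-15970, 29), Rational(663, 2)) = Rational(-12713, 58)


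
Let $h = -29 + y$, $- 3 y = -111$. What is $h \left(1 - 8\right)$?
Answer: $-56$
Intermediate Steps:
$y = 37$ ($y = \left(- \frac{1}{3}\right) \left(-111\right) = 37$)
$h = 8$ ($h = -29 + 37 = 8$)
$h \left(1 - 8\right) = 8 \left(1 - 8\right) = 8 \left(-7\right) = -56$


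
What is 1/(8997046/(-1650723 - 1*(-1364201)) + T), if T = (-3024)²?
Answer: 143261/1310056603813 ≈ 1.0935e-7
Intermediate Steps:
T = 9144576
1/(8997046/(-1650723 - 1*(-1364201)) + T) = 1/(8997046/(-1650723 - 1*(-1364201)) + 9144576) = 1/(8997046/(-1650723 + 1364201) + 9144576) = 1/(8997046/(-286522) + 9144576) = 1/(8997046*(-1/286522) + 9144576) = 1/(-4498523/143261 + 9144576) = 1/(1310056603813/143261) = 143261/1310056603813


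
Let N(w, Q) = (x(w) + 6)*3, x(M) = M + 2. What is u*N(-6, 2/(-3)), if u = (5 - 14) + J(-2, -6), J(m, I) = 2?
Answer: -42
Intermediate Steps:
u = -7 (u = (5 - 14) + 2 = -9 + 2 = -7)
x(M) = 2 + M
N(w, Q) = 24 + 3*w (N(w, Q) = ((2 + w) + 6)*3 = (8 + w)*3 = 24 + 3*w)
u*N(-6, 2/(-3)) = -7*(24 + 3*(-6)) = -7*(24 - 18) = -7*6 = -42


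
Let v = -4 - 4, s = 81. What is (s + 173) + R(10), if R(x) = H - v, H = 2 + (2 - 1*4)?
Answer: 262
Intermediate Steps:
H = 0 (H = 2 + (2 - 4) = 2 - 2 = 0)
v = -8
R(x) = 8 (R(x) = 0 - 1*(-8) = 0 + 8 = 8)
(s + 173) + R(10) = (81 + 173) + 8 = 254 + 8 = 262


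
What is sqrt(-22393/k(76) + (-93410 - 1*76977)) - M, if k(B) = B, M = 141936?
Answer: -141936 + 11*I*sqrt(2036895)/38 ≈ -1.4194e+5 + 413.14*I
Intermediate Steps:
sqrt(-22393/k(76) + (-93410 - 1*76977)) - M = sqrt(-22393/76 + (-93410 - 1*76977)) - 1*141936 = sqrt(-22393*1/76 + (-93410 - 76977)) - 141936 = sqrt(-22393/76 - 170387) - 141936 = sqrt(-12971805/76) - 141936 = 11*I*sqrt(2036895)/38 - 141936 = -141936 + 11*I*sqrt(2036895)/38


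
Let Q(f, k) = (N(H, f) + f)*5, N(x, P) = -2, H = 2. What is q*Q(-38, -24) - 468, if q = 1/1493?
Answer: -698924/1493 ≈ -468.13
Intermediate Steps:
Q(f, k) = -10 + 5*f (Q(f, k) = (-2 + f)*5 = -10 + 5*f)
q = 1/1493 ≈ 0.00066979
q*Q(-38, -24) - 468 = (-10 + 5*(-38))/1493 - 468 = (-10 - 190)/1493 - 468 = (1/1493)*(-200) - 468 = -200/1493 - 468 = -698924/1493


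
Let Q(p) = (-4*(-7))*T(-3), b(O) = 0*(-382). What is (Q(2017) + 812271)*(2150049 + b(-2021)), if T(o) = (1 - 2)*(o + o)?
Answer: 1746783659511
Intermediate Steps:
b(O) = 0
T(o) = -2*o
Q(p) = 168 (Q(p) = (-4*(-7))*(-2*(-3)) = 28*6 = 168)
(Q(2017) + 812271)*(2150049 + b(-2021)) = (168 + 812271)*(2150049 + 0) = 812439*2150049 = 1746783659511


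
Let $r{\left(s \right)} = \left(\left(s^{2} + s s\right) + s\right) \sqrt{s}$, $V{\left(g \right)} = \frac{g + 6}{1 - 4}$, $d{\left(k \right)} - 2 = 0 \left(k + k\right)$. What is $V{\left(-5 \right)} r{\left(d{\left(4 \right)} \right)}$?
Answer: $- \frac{10 \sqrt{2}}{3} \approx -4.714$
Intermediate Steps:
$d{\left(k \right)} = 2$ ($d{\left(k \right)} = 2 + 0 \left(k + k\right) = 2 + 0 \cdot 2 k = 2 + 0 = 2$)
$V{\left(g \right)} = -2 - \frac{g}{3}$ ($V{\left(g \right)} = \frac{6 + g}{-3} = \left(6 + g\right) \left(- \frac{1}{3}\right) = -2 - \frac{g}{3}$)
$r{\left(s \right)} = \sqrt{s} \left(s + 2 s^{2}\right)$ ($r{\left(s \right)} = \left(\left(s^{2} + s^{2}\right) + s\right) \sqrt{s} = \left(2 s^{2} + s\right) \sqrt{s} = \left(s + 2 s^{2}\right) \sqrt{s} = \sqrt{s} \left(s + 2 s^{2}\right)$)
$V{\left(-5 \right)} r{\left(d{\left(4 \right)} \right)} = \left(-2 - - \frac{5}{3}\right) 2^{\frac{3}{2}} \left(1 + 2 \cdot 2\right) = \left(-2 + \frac{5}{3}\right) 2 \sqrt{2} \left(1 + 4\right) = - \frac{2 \sqrt{2} \cdot 5}{3} = - \frac{10 \sqrt{2}}{3}$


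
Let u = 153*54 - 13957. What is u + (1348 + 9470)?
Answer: 5123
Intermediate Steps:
u = -5695 (u = 8262 - 13957 = -5695)
u + (1348 + 9470) = -5695 + (1348 + 9470) = -5695 + 10818 = 5123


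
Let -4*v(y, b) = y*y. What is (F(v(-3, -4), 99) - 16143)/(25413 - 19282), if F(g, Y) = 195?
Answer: -15948/6131 ≈ -2.6012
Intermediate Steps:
v(y, b) = -y²/4 (v(y, b) = -y*y/4 = -y²/4)
(F(v(-3, -4), 99) - 16143)/(25413 - 19282) = (195 - 16143)/(25413 - 19282) = -15948/6131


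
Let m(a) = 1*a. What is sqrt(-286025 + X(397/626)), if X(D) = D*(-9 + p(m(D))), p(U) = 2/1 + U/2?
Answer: I*sqrt(448351974998)/1252 ≈ 534.82*I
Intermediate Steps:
m(a) = a
p(U) = 2 + U/2 (p(U) = 2*1 + U*(1/2) = 2 + U/2)
X(D) = D*(-7 + D/2) (X(D) = D*(-9 + (2 + D/2)) = D*(-7 + D/2))
sqrt(-286025 + X(397/626)) = sqrt(-286025 + (397/626)*(-14 + 397/626)/2) = sqrt(-286025 + (397*(1/626))*(-14 + 397*(1/626))/2) = sqrt(-286025 + (1/2)*(397/626)*(-14 + 397/626)) = sqrt(-286025 + (1/2)*(397/626)*(-8367/626)) = sqrt(-286025 - 3321699/783752) = sqrt(-224175987499/783752) = I*sqrt(448351974998)/1252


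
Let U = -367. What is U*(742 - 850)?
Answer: 39636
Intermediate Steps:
U*(742 - 850) = -367*(742 - 850) = -367*(-108) = 39636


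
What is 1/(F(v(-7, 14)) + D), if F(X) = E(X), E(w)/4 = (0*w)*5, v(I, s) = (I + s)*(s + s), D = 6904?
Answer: 1/6904 ≈ 0.00014484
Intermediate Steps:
v(I, s) = 2*s*(I + s) (v(I, s) = (I + s)*(2*s) = 2*s*(I + s))
E(w) = 0 (E(w) = 4*((0*w)*5) = 4*(0*5) = 4*0 = 0)
F(X) = 0
1/(F(v(-7, 14)) + D) = 1/(0 + 6904) = 1/6904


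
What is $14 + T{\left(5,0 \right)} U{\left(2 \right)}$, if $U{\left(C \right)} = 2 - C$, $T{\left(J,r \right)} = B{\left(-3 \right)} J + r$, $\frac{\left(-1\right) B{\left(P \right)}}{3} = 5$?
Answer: $14$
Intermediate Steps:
$B{\left(P \right)} = -15$ ($B{\left(P \right)} = \left(-3\right) 5 = -15$)
$T{\left(J,r \right)} = r - 15 J$ ($T{\left(J,r \right)} = - 15 J + r = r - 15 J$)
$14 + T{\left(5,0 \right)} U{\left(2 \right)} = 14 + \left(0 - 75\right) \left(2 - 2\right) = 14 - 0 = 14 + 0 = 14$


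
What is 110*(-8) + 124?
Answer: -756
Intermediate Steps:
110*(-8) + 124 = -880 + 124 = -756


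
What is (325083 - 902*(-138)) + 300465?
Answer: 750024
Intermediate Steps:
(325083 - 902*(-138)) + 300465 = (325083 + 124476) + 300465 = 449559 + 300465 = 750024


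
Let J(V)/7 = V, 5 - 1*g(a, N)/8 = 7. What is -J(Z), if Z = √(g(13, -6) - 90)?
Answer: -7*I*√106 ≈ -72.069*I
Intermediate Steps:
g(a, N) = -16 (g(a, N) = 40 - 8*7 = 40 - 56 = -16)
Z = I*√106 (Z = √(-16 - 90) = √(-106) = I*√106 ≈ 10.296*I)
J(V) = 7*V
-J(Z) = -7*I*√106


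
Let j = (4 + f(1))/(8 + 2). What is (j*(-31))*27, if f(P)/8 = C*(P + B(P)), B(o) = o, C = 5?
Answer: -35154/5 ≈ -7030.8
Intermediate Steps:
f(P) = 80*P (f(P) = 8*(5*(P + P)) = 8*(5*(2*P)) = 8*(10*P) = 80*P)
j = 42/5 (j = (4 + 80*1)/(8 + 2) = (4 + 80)/10 = 84*(⅒) = 42/5 ≈ 8.4000)
(j*(-31))*27 = ((42/5)*(-31))*27 = -1302/5*27 = -35154/5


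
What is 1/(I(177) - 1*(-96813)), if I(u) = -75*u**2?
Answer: -1/2252862 ≈ -4.4388e-7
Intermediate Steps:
1/(I(177) - 1*(-96813)) = 1/(-75*177**2 - 1*(-96813)) = 1/(-75*31329 + 96813) = 1/(-2349675 + 96813) = 1/(-2252862) = -1/2252862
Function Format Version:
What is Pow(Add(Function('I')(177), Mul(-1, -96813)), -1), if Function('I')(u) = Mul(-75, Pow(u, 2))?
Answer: Rational(-1, 2252862) ≈ -4.4388e-7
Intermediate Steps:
Pow(Add(Function('I')(177), Mul(-1, -96813)), -1) = Pow(Add(Mul(-75, Pow(177, 2)), Mul(-1, -96813)), -1) = Pow(Add(Mul(-75, 31329), 96813), -1) = Pow(Add(-2349675, 96813), -1) = Pow(-2252862, -1) = Rational(-1, 2252862)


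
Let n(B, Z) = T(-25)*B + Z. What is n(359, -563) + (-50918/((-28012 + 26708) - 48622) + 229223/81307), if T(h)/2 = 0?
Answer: -1134910230221/2029666641 ≈ -559.16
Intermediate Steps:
T(h) = 0 (T(h) = 2*0 = 0)
n(B, Z) = Z (n(B, Z) = 0*B + Z = 0 + Z = Z)
n(359, -563) + (-50918/((-28012 + 26708) - 48622) + 229223/81307) = -563 + (-50918/((-28012 + 26708) - 48622) + 229223/81307) = -563 + (-50918/(-1304 - 48622) + 229223*(1/81307)) = -563 + (-50918/(-49926) + 229223/81307) = -563 + (-50918*(-1/49926) + 229223/81307) = -563 + (25459/24963 + 229223/81307) = -563 + 7792088662/2029666641 = -1134910230221/2029666641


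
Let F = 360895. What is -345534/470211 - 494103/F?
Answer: -17001626603/8080799945 ≈ -2.1040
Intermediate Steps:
-345534/470211 - 494103/F = -345534/470211 - 494103/360895 = -345534*1/470211 - 494103*1/360895 = -16454/22391 - 494103/360895 = -17001626603/8080799945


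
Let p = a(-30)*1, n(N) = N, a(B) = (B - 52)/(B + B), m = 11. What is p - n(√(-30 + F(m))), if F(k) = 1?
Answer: 41/30 - I*√29 ≈ 1.3667 - 5.3852*I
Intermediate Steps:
a(B) = (-52 + B)/(2*B) (a(B) = (-52 + B)/((2*B)) = (-52 + B)*(1/(2*B)) = (-52 + B)/(2*B))
p = 41/30 (p = ((½)*(-52 - 30)/(-30))*1 = ((½)*(-1/30)*(-82))*1 = (41/30)*1 = 41/30 ≈ 1.3667)
p - n(√(-30 + F(m))) = 41/30 - √(-30 + 1) = 41/30 - √(-29) = 41/30 - I*√29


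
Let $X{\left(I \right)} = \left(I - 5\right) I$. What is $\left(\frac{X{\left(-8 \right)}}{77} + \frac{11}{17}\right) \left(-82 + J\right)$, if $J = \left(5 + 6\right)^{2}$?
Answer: $\frac{101985}{1309} \approx 77.911$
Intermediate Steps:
$X{\left(I \right)} = I \left(-5 + I\right)$ ($X{\left(I \right)} = \left(-5 + I\right) I = I \left(-5 + I\right)$)
$J = 121$ ($J = 11^{2} = 121$)
$\left(\frac{X{\left(-8 \right)}}{77} + \frac{11}{17}\right) \left(-82 + J\right) = \left(\frac{\left(-8\right) \left(-5 - 8\right)}{77} + \frac{11}{17}\right) \left(-82 + 121\right) = \left(\left(-8\right) \left(-13\right) \frac{1}{77} + 11 \cdot \frac{1}{17}\right) 39 = \left(104 \cdot \frac{1}{77} + \frac{11}{17}\right) 39 = \left(\frac{104}{77} + \frac{11}{17}\right) 39 = \frac{2615}{1309} \cdot 39 = \frac{101985}{1309}$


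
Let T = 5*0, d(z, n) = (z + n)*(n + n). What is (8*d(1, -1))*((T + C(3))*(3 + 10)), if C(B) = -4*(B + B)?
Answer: 0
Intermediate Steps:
C(B) = -8*B
d(z, n) = 2*n*(n + z) (d(z, n) = (n + z)*(2*n) = 2*n*(n + z))
T = 0
(8*d(1, -1))*((T + C(3))*(3 + 10)) = (8*(2*(-1)*(-1 + 1)))*((0 - 8*3)*(3 + 10)) = (8*(2*(-1)*0))*((0 - 24)*13) = (8*0)*(-24*13) = 0*(-312) = 0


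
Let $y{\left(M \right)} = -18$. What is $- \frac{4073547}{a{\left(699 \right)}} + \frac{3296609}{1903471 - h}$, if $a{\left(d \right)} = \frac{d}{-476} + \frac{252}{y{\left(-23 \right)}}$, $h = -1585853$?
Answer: $\frac{6765852721552595}{25691892612} \approx 2.6335 \cdot 10^{5}$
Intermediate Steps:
$a{\left(d \right)} = -14 - \frac{d}{476}$ ($a{\left(d \right)} = \frac{d}{-476} + \frac{252}{-18} = d \left(- \frac{1}{476}\right) + 252 \left(- \frac{1}{18}\right) = - \frac{d}{476} - 14 = -14 - \frac{d}{476}$)
$- \frac{4073547}{a{\left(699 \right)}} + \frac{3296609}{1903471 - h} = - \frac{4073547}{-14 - \frac{699}{476}} + \frac{3296609}{1903471 - -1585853} = - \frac{4073547}{-14 - \frac{699}{476}} + \frac{3296609}{1903471 + 1585853} = - \frac{4073547}{- \frac{7363}{476}} + \frac{3296609}{3489324} = \left(-4073547\right) \left(- \frac{476}{7363}\right) + 3296609 \cdot \frac{1}{3489324} = \frac{1939008372}{7363} + \frac{3296609}{3489324} = \frac{6765852721552595}{25691892612}$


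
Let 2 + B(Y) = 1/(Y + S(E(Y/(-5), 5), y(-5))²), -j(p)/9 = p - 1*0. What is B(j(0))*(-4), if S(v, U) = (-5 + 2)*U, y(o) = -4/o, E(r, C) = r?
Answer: 263/36 ≈ 7.3056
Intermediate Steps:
j(p) = -9*p (j(p) = -9*(p - 1*0) = -9*(p + 0) = -9*p)
S(v, U) = -3*U
B(Y) = -2 + 1/(144/25 + Y) (B(Y) = -2 + 1/(Y + (-(-12)/(-5))²) = -2 + 1/(Y + (-(-12)*(-1)/5)²) = -2 + 1/(Y + (-3*⅘)²) = -2 + 1/(Y + (-12/5)²) = -2 + 1/(Y + 144/25) = -2 + 1/(144/25 + Y))
B(j(0))*(-4) = ((-263 - (-450)*0)/(144 + 25*(-9*0)))*(-4) = ((-263 - 50*0)/(144 + 25*0))*(-4) = ((-263 + 0)/(144 + 0))*(-4) = (-263/144)*(-4) = ((1/144)*(-263))*(-4) = -263/144*(-4) = 263/36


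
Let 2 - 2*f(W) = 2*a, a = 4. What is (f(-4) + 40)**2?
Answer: 1369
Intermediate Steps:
f(W) = -3 (f(W) = 1 - 4 = -3)
(f(-4) + 40)**2 = (-3 + 40)**2 = 37**2 = 1369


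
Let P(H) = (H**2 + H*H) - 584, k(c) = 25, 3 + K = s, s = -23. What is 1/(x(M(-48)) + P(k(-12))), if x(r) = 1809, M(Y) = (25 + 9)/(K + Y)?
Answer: 1/2475 ≈ 0.00040404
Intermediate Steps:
K = -26 (K = -3 - 23 = -26)
M(Y) = 34/(-26 + Y) (M(Y) = (25 + 9)/(-26 + Y) = 34/(-26 + Y))
P(H) = -584 + 2*H**2 (P(H) = (H**2 + H**2) - 584 = 2*H**2 - 584 = -584 + 2*H**2)
1/(x(M(-48)) + P(k(-12))) = 1/(1809 + (-584 + 2*25**2)) = 1/(1809 + (-584 + 2*625)) = 1/(1809 + (-584 + 1250)) = 1/(1809 + 666) = 1/2475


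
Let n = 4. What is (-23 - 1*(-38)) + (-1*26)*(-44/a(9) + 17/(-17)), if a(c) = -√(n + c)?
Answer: 41 - 88*√13 ≈ -276.29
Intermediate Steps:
a(c) = -√(4 + c)
(-23 - 1*(-38)) + (-1*26)*(-44/a(9) + 17/(-17)) = (-23 - 1*(-38)) + (-1*26)*(-44*(-1/√(4 + 9)) + 17/(-17)) = (-23 + 38) - 26*(-44*(-√13/13) + 17*(-1/17)) = 15 - 26*(-(-44)*√13/13 - 1) = 15 - 26*(44*√13/13 - 1) = 15 - 26*(-1 + 44*√13/13) = 15 + (26 - 88*√13) = 41 - 88*√13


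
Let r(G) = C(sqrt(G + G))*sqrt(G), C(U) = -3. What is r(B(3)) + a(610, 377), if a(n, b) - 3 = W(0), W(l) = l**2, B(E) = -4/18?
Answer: 3 - I*sqrt(2) ≈ 3.0 - 1.4142*I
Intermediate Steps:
B(E) = -2/9 (B(E) = -4*1/18 = -2/9)
r(G) = -3*sqrt(G)
a(n, b) = 3 (a(n, b) = 3 + 0**2 = 3 + 0 = 3)
r(B(3)) + a(610, 377) = -I*sqrt(2) + 3 = 3 - I*sqrt(2)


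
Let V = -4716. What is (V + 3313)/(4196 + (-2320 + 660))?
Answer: -1403/2536 ≈ -0.55323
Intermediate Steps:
(V + 3313)/(4196 + (-2320 + 660)) = (-4716 + 3313)/(4196 + (-2320 + 660)) = -1403/(4196 - 1660) = -1403/2536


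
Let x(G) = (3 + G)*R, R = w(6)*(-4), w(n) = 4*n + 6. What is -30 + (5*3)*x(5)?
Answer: -14430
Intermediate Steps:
w(n) = 6 + 4*n
R = -120 (R = (6 + 4*6)*(-4) = (6 + 24)*(-4) = 30*(-4) = -120)
x(G) = -360 - 120*G (x(G) = (3 + G)*(-120) = -360 - 120*G)
-30 + (5*3)*x(5) = -30 + (5*3)*(-360 - 120*5) = -30 + 15*(-360 - 600) = -30 + 15*(-960) = -30 - 14400 = -14430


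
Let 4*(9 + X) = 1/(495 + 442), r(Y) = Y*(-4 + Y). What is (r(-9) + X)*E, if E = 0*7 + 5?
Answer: 2023925/3748 ≈ 540.00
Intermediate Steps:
X = -33731/3748 (X = -9 + 1/(4*(495 + 442)) = -9 + (¼)/937 = -9 + (¼)*(1/937) = -9 + 1/3748 = -33731/3748 ≈ -8.9997)
E = 5 (E = 0 + 5 = 5)
(r(-9) + X)*E = (-9*(-4 - 9) - 33731/3748)*5 = (-9*(-13) - 33731/3748)*5 = (117 - 33731/3748)*5 = (404785/3748)*5 = 2023925/3748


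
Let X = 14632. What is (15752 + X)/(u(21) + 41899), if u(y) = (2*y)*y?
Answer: 30384/42781 ≈ 0.71022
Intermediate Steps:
u(y) = 2*y²
(15752 + X)/(u(21) + 41899) = (15752 + 14632)/(2*21² + 41899) = 30384/(2*441 + 41899) = 30384/(882 + 41899) = 30384/42781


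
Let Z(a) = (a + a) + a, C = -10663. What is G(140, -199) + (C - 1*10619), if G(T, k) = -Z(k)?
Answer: -20685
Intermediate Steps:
Z(a) = 3*a (Z(a) = 2*a + a = 3*a)
G(T, k) = -3*k
G(140, -199) + (C - 1*10619) = -3*(-199) + (-10663 - 1*10619) = 597 + (-10663 - 10619) = 597 - 21282 = -20685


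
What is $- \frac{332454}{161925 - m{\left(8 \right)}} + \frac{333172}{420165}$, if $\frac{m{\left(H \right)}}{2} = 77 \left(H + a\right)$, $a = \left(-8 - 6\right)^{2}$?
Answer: $- \frac{10689287818}{6092812665} \approx -1.7544$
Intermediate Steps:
$a = 196$ ($a = \left(-14\right)^{2} = 196$)
$m{\left(H \right)} = 30184 + 154 H$ ($m{\left(H \right)} = 2 \cdot 77 \left(H + 196\right) = 2 \cdot 77 \left(196 + H\right) = 2 \left(15092 + 77 H\right) = 30184 + 154 H$)
$- \frac{332454}{161925 - m{\left(8 \right)}} + \frac{333172}{420165} = - \frac{332454}{161925 - \left(30184 + 154 \cdot 8\right)} + \frac{333172}{420165} = - \frac{332454}{161925 - \left(30184 + 1232\right)} + 333172 \cdot \frac{1}{420165} = - \frac{332454}{161925 - 31416} + \frac{333172}{420165} = - \frac{332454}{130509} + \frac{333172}{420165} = \left(-332454\right) \frac{1}{130509} + \frac{333172}{420165} = - \frac{110818}{43503} + \frac{333172}{420165} = - \frac{10689287818}{6092812665}$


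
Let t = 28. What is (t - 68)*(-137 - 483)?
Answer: 24800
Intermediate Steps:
(t - 68)*(-137 - 483) = (28 - 68)*(-137 - 483) = -40*(-620) = 24800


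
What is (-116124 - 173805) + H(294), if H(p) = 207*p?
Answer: -229071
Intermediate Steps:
(-116124 - 173805) + H(294) = (-116124 - 173805) + 207*294 = -289929 + 60858 = -229071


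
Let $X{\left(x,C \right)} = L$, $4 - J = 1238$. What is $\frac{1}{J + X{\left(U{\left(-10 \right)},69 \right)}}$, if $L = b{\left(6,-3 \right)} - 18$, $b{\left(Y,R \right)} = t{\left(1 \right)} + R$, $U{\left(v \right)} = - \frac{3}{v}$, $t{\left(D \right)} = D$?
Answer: $- \frac{1}{1254} \approx -0.00079745$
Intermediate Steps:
$J = -1234$ ($J = 4 - 1238 = -1234$)
$b{\left(Y,R \right)} = 1 + R$
$L = -20$ ($L = \left(1 - 3\right) - 18 = -2 - 18 = -20$)
$X{\left(x,C \right)} = -20$
$\frac{1}{J + X{\left(U{\left(-10 \right)},69 \right)}} = \frac{1}{-1234 - 20} = \frac{1}{-1254} = - \frac{1}{1254}$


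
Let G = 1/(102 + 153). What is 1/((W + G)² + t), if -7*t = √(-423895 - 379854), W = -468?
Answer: 45377569394613225/9938613595863460524934 + 29597754375*I*√803749/9938613595863460524934 ≈ 4.5658e-6 + 2.6699e-9*I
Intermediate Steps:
G = 1/255 ≈ 0.0039216
t = -I*√803749/7 (t = -√(-423895 - 379854)/7 = -I*√803749/7 ≈ -128.07*I)
1/((W + G)² + t) = 1/((-468 + 1/255)² - I*√803749/7) = 1/((-119339/255)² - I*√803749/7) = 1/(14241796921/65025 - I*√803749/7)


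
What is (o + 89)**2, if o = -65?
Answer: 576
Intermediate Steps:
(o + 89)**2 = (-65 + 89)**2 = 24**2 = 576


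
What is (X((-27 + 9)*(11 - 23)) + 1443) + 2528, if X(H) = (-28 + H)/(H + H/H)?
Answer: 861895/217 ≈ 3971.9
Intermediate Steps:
X(H) = (-28 + H)/(1 + H) (X(H) = (-28 + H)/(H + 1) = (-28 + H)/(1 + H))
(X((-27 + 9)*(11 - 23)) + 1443) + 2528 = ((-28 + (-27 + 9)*(11 - 23))/(1 + (-27 + 9)*(11 - 23)) + 1443) + 2528 = ((-28 - 18*(-12))/(1 - 18*(-12)) + 1443) + 2528 = ((-28 + 216)/(1 + 216) + 1443) + 2528 = (188/217 + 1443) + 2528 = 313319/217 + 2528 = 861895/217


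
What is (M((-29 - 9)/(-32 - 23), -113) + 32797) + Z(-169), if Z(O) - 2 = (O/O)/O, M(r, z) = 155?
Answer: 5569225/169 ≈ 32954.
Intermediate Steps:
Z(O) = 2 + 1/O (Z(O) = 2 + (O/O)/O = 2 + 1/O)
(M((-29 - 9)/(-32 - 23), -113) + 32797) + Z(-169) = (155 + 32797) + (2 + 1/(-169)) = 32952 + (2 - 1/169) = 32952 + 337/169 = 5569225/169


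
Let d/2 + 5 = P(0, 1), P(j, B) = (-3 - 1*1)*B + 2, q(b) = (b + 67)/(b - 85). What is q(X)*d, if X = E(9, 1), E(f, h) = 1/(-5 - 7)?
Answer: 11242/1021 ≈ 11.011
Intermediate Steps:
E(f, h) = -1/12 (E(f, h) = 1/(-12) = -1/12)
X = -1/12 ≈ -0.083333
q(b) = (67 + b)/(-85 + b)
P(j, B) = 2 - 4*B (P(j, B) = (-3 - 1)*B + 2 = -4*B + 2 = 2 - 4*B)
d = -14 (d = -10 + 2*(2 - 4*1) = -10 + 2*(2 - 4) = -10 + 2*(-2) = -10 - 4 = -14)
q(X)*d = ((67 - 1/12)/(-85 - 1/12))*(-14) = ((803/12)/(-1021/12))*(-14) = -12/1021*803/12*(-14) = -803/1021*(-14) = 11242/1021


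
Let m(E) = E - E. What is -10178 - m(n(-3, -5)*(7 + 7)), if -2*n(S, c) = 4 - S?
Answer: -10178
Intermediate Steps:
n(S, c) = -2 + S/2 (n(S, c) = -(4 - S)/2 = -2 + S/2)
m(E) = 0
-10178 - m(n(-3, -5)*(7 + 7)) = -10178 - 1*0 = -10178 + 0 = -10178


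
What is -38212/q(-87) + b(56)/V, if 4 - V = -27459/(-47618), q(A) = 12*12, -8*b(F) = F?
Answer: -1569262925/5868468 ≈ -267.41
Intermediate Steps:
b(F) = -F/8
q(A) = 144
V = 163013/47618 (V = 4 - (-27459)/(-47618) = 4 - (-27459)*(-1)/47618 = 4 - 1*27459/47618 = 4 - 27459/47618 = 163013/47618 ≈ 3.4233)
-38212/q(-87) + b(56)/V = -38212/144 + (-⅛*56)/(163013/47618) = -38212*1/144 - 7*47618/163013 = -9553/36 - 333326/163013 = -1569262925/5868468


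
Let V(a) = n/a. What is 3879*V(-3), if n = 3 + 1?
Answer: -5172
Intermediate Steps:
n = 4
V(a) = 4/a
3879*V(-3) = 3879*(4/(-3)) = 3879*(4*(-⅓)) = 3879*(-4/3) = -5172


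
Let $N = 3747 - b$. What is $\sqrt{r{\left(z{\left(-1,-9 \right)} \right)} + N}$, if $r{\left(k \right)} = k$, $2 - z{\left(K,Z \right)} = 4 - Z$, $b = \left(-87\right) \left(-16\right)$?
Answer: $2 \sqrt{586} \approx 48.415$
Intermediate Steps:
$b = 1392$
$z{\left(K,Z \right)} = -2 + Z$ ($z{\left(K,Z \right)} = 2 - \left(4 - Z\right) = 2 + \left(-4 + Z\right) = -2 + Z$)
$N = 2355$ ($N = 3747 - 1392 = 2355$)
$\sqrt{r{\left(z{\left(-1,-9 \right)} \right)} + N} = \sqrt{\left(-2 - 9\right) + 2355} = \sqrt{-11 + 2355} = \sqrt{2344} = 2 \sqrt{586}$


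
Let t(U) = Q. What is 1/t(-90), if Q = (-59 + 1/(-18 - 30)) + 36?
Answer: -48/1105 ≈ -0.043439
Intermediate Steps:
Q = -1105/48 (Q = (-59 + 1/(-48)) + 36 = (-59 - 1/48) + 36 = -2833/48 + 36 = -1105/48 ≈ -23.021)
t(U) = -1105/48
1/t(-90) = 1/(-1105/48) = -48/1105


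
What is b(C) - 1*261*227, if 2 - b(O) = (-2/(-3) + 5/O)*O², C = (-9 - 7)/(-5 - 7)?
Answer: -1599827/27 ≈ -59253.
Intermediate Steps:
C = 4/3 (C = -16/(-12) = -16*(-1/12) = 4/3 ≈ 1.3333)
b(O) = 2 - O²*(⅔ + 5/O) (b(O) = 2 - (-2/(-3) + 5/O)*O² = 2 - (-2*(-⅓) + 5/O)*O² = 2 - (⅔ + 5/O)*O² = 2 - O²*(⅔ + 5/O))
b(C) - 1*261*227 = (2 - 5*4/3 - 2*(4/3)²/3) - 1*261*227 = (2 - 20/3 - ⅔*16/9) - 261*227 = (2 - 20/3 - 32/27) - 59247 = -158/27 - 59247 = -1599827/27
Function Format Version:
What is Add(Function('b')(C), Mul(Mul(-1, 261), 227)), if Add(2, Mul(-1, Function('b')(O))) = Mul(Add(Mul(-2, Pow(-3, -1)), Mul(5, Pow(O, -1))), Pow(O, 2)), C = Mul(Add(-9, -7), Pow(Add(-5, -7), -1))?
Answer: Rational(-1599827, 27) ≈ -59253.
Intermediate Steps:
C = Rational(4, 3) (C = Mul(-16, Pow(-12, -1)) = Mul(-16, Rational(-1, 12)) = Rational(4, 3) ≈ 1.3333)
Function('b')(O) = Add(2, Mul(-1, Pow(O, 2), Add(Rational(2, 3), Mul(5, Pow(O, -1))))) (Function('b')(O) = Add(2, Mul(-1, Mul(Add(Mul(-2, Pow(-3, -1)), Mul(5, Pow(O, -1))), Pow(O, 2)))) = Add(2, Mul(-1, Mul(Add(Mul(-2, Rational(-1, 3)), Mul(5, Pow(O, -1))), Pow(O, 2)))) = Add(2, Mul(-1, Mul(Add(Rational(2, 3), Mul(5, Pow(O, -1))), Pow(O, 2)))) = Add(2, Mul(-1, Mul(Pow(O, 2), Add(Rational(2, 3), Mul(5, Pow(O, -1)))))) = Add(2, Mul(-1, Pow(O, 2), Add(Rational(2, 3), Mul(5, Pow(O, -1))))))
Add(Function('b')(C), Mul(Mul(-1, 261), 227)) = Add(Add(2, Mul(-5, Rational(4, 3)), Mul(Rational(-2, 3), Pow(Rational(4, 3), 2))), Mul(Mul(-1, 261), 227)) = Add(Add(2, Rational(-20, 3), Mul(Rational(-2, 3), Rational(16, 9))), Mul(-261, 227)) = Add(Add(2, Rational(-20, 3), Rational(-32, 27)), -59247) = Add(Rational(-158, 27), -59247) = Rational(-1599827, 27)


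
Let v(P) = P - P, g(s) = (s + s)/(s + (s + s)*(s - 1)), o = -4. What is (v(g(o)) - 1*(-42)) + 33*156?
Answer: 5190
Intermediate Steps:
g(s) = 2*s/(s + 2*s*(-1 + s)) (g(s) = (2*s)/(s + (2*s)*(-1 + s)) = (2*s)/(s + 2*s*(-1 + s)) = 2*s/(s + 2*s*(-1 + s)))
v(P) = 0
(v(g(o)) - 1*(-42)) + 33*156 = (0 - 1*(-42)) + 33*156 = (0 + 42) + 5148 = 42 + 5148 = 5190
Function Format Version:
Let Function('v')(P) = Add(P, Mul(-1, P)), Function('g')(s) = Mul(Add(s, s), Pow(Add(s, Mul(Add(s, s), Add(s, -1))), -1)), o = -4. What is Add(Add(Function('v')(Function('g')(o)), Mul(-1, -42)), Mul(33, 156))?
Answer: 5190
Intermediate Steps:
Function('g')(s) = Mul(2, s, Pow(Add(s, Mul(2, s, Add(-1, s))), -1)) (Function('g')(s) = Mul(Mul(2, s), Pow(Add(s, Mul(Mul(2, s), Add(-1, s))), -1)) = Mul(Mul(2, s), Pow(Add(s, Mul(2, s, Add(-1, s))), -1)) = Mul(2, s, Pow(Add(s, Mul(2, s, Add(-1, s))), -1)))
Function('v')(P) = 0
Add(Add(Function('v')(Function('g')(o)), Mul(-1, -42)), Mul(33, 156)) = Add(Add(0, Mul(-1, -42)), Mul(33, 156)) = Add(Add(0, 42), 5148) = Add(42, 5148) = 5190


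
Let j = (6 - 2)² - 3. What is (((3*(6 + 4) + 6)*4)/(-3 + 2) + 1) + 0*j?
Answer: -143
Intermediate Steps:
j = 13 (j = 4² - 3 = 16 - 3 = 13)
(((3*(6 + 4) + 6)*4)/(-3 + 2) + 1) + 0*j = (((3*(6 + 4) + 6)*4)/(-3 + 2) + 1) + 0*13 = (((3*10 + 6)*4)/(-1) + 1) + 0 = (((30 + 6)*4)*(-1) + 1) + 0 = ((36*4)*(-1) + 1) + 0 = (144*(-1) + 1) + 0 = (-144 + 1) + 0 = -143 + 0 = -143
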